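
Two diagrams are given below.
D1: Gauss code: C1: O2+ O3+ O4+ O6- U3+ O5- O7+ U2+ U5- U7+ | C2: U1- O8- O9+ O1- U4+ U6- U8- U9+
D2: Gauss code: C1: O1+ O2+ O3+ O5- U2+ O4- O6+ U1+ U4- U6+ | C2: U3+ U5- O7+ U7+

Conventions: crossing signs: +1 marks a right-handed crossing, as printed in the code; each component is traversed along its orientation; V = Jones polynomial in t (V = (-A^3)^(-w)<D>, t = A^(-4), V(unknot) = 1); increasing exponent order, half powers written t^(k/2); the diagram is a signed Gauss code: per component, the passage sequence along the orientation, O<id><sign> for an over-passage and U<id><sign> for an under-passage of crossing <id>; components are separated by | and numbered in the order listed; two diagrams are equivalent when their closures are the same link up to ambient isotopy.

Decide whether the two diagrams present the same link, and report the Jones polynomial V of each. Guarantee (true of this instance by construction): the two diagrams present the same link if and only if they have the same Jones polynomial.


equivalent: yes
V(D1) = -t^(-1/2) - t^(1/2)  (w +1, c 9, <D> = A + A^5)
V(D2) = -t^(-1/2) - t^(1/2)  [7 crossings, <D> = A^7 + A^11, w = +3]
key observation: all 2 diagrams share one V(t), hence one class


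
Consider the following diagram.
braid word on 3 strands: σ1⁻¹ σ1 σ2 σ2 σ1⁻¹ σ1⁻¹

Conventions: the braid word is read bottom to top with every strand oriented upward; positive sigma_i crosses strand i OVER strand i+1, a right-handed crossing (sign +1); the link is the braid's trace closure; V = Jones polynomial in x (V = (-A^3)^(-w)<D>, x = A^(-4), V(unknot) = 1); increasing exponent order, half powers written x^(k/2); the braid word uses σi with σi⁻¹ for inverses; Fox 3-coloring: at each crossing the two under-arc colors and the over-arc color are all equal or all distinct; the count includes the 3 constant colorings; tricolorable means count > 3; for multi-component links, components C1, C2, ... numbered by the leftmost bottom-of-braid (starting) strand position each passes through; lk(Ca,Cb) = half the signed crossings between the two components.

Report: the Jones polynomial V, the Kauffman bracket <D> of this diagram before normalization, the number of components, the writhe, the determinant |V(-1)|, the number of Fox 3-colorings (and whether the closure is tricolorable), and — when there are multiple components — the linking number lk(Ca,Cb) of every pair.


V(x) = x^-2 + 2 + x^2
bracket: A^-8 + 2 + A^8, w = 0
3 components, writhe 0, over 6 crossings
lk(C1,C2) = -1
linking number lk(C1,C3) = 0
lk(C2,C3): +1
det 4, colorings 3 of 3^6 — not tricolorable
observation: the span of V is 4, within the link bound 6 + 3 - 1


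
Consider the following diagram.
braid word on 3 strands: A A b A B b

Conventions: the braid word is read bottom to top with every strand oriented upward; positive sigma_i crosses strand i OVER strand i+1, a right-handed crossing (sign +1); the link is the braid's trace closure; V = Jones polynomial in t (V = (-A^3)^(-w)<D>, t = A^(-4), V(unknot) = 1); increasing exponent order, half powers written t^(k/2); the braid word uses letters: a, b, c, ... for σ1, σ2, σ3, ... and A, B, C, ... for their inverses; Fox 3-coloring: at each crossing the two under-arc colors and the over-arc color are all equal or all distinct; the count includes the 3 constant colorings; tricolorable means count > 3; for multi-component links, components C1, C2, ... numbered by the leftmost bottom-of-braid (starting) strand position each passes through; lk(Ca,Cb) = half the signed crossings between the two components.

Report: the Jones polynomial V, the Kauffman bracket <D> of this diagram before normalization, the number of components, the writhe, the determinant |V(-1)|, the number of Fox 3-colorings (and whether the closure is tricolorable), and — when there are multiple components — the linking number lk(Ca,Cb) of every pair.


Jones polynomial: V(t) = -t^-4 + t^-3 + t^-1
<D> = A^-2 + A^6 - A^10; writhe -2
components 1, writhe -2 (6 crossings)
3-colorings: 9 of 3^6, det 3 — tricolorable
note: |V(-1)| = 3: so tricolorable, since 3 divides 3


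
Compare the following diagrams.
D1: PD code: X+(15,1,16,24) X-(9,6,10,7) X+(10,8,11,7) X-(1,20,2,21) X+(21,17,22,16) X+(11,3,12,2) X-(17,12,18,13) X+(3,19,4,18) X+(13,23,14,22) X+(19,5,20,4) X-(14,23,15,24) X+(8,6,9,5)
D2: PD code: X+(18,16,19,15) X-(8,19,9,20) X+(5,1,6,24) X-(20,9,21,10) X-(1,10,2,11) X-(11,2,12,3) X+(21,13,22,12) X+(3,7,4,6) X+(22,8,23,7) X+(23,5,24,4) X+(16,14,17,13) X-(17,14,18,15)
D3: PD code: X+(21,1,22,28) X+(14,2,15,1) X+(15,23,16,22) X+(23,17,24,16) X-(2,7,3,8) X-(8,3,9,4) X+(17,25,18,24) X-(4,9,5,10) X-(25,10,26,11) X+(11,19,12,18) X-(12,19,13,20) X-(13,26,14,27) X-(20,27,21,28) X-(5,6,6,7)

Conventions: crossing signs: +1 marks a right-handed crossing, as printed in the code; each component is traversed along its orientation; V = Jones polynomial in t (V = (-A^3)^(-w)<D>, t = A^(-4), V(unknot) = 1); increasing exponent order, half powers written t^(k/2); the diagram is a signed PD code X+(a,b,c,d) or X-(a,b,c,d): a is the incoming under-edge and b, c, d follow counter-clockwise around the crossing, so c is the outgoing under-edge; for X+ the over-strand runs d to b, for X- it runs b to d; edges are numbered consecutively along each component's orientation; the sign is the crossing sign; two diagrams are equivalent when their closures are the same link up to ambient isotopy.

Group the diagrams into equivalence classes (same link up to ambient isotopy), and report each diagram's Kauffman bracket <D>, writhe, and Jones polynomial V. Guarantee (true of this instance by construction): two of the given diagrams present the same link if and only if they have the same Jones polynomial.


classes: {D1} | {D2} | {D3}
V(D1) = t^-1 - 2 + 3t - 3t^2 + 4t^3 - 3t^4 + 2t^5 - t^6  [12 crossings, <D> = -A^-12 + 2A^-8 - 3A^-4 + 4 - 3A^4 + 3A^8 - 2A^12 + A^16, w = +4]
V(D2) = -t^-3 + 2t^-2 - 2t^-1 + 3 - 2t + 2t^2 - t^3  [12 crossings, <D> = -A^-6 + 2A^-2 - 2A^2 + 3A^6 - 2A^10 + 2A^14 - A^18, w = +2]
D3 (bracket -A^-18 + A^-14 - A^-10 + 3A^-6 - A^-2 + A^2 - A^6; 14 crossings at w = -2): V = -t^-3 + t^-2 - t^-1 + 3 - t + t^2 - t^3
note: 3 values of V(t) split the 3 diagrams


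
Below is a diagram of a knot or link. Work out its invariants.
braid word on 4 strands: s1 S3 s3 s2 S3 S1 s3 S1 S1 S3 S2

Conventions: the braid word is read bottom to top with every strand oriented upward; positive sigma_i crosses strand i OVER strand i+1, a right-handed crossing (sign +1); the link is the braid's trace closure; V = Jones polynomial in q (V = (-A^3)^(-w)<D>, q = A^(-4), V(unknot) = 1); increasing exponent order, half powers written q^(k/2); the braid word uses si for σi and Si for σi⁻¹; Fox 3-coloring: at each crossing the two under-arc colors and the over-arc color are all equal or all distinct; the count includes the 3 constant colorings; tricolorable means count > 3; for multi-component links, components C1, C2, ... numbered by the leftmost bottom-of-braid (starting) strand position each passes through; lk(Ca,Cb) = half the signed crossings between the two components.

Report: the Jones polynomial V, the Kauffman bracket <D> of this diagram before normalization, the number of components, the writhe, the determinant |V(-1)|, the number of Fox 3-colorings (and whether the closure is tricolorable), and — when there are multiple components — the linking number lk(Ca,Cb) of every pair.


V = -q^-4 + q^-3 + q^-1
<D> = -A^-5 - A^3 + A^7 (w = -3)
1 component over 11 crossings, w = -3
9 Fox colorings among 3^11, |V(-1)| = 3: tricolorable
why: |V(-1)| = 3: so tricolorable, since 3 divides 3


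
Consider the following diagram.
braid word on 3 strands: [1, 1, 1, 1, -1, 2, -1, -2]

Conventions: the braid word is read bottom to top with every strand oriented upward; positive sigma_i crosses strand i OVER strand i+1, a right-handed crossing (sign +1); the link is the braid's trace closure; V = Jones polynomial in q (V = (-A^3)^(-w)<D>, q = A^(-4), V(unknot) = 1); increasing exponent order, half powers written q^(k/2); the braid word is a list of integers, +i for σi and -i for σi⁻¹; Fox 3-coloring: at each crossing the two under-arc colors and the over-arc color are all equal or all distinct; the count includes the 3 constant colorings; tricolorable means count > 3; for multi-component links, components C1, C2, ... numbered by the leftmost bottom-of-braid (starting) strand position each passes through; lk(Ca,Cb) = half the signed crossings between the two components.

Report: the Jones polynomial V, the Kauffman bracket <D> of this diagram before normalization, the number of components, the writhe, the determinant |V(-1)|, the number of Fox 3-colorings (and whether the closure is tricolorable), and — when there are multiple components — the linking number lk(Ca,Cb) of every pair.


V = q + q^3 - q^4
<D> = -A^-10 + A^-6 + A^2 (w = +2)
1 component over 8 crossings, w = +2
9 Fox colorings among 3^8, |V(-1)| = 3: tricolorable
why: |V(-1)| = 3: so tricolorable, since 3 divides 3


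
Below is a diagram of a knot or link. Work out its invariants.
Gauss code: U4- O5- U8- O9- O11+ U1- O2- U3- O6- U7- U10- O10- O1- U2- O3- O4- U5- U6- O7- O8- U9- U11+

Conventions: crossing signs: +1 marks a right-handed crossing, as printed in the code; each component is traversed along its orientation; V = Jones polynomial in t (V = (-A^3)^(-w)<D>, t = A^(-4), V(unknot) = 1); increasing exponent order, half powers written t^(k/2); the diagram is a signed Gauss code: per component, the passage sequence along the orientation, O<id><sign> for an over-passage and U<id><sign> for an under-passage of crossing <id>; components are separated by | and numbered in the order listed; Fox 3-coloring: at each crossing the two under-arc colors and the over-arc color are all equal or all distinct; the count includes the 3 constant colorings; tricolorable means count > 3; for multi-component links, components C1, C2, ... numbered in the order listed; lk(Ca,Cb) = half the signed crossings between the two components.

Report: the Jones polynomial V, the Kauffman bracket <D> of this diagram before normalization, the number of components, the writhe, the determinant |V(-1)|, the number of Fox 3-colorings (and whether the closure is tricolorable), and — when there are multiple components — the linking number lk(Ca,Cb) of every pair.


Jones polynomial: V(t) = -t^-8 + t^-5 + t^-3
<D> = -A^-15 - A^-7 + A^5; writhe -9
components 1, writhe -9 (11 crossings)
3-colorings: 9 of 3^11, det 3 — tricolorable
note: |V(-1)| = 3: so tricolorable, since 3 divides 3


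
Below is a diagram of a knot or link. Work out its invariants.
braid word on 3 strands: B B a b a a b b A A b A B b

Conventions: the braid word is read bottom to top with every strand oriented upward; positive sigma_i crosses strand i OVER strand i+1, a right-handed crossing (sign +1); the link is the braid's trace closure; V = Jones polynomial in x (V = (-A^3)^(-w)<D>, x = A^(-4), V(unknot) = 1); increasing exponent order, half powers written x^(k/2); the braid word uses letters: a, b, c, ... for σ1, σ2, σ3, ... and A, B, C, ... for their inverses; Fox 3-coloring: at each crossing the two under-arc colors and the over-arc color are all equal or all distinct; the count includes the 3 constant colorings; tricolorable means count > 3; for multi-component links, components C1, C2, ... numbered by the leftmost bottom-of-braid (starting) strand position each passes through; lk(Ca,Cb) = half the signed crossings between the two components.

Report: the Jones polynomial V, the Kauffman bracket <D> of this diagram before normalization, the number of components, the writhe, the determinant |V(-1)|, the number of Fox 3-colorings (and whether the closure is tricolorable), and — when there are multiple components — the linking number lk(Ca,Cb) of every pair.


V = x^-1 + 2x - x^2 + 2x^3 - x^4 + x^5
<D> = A^-14 - A^-10 + 2A^-6 - A^-2 + 2A^2 + A^10 (w = +2)
3 components over 14 crossings, w = +2
lk(C1,C2): 0
lk(C1,C3) = +2
linking number lk(C2,C3) = -1
3 Fox colorings among 3^14, |V(-1)| = 8: not tricolorable
why: w = +2 shifts under R1 moves; the (-A^3)^(-2) factor cancels that in V


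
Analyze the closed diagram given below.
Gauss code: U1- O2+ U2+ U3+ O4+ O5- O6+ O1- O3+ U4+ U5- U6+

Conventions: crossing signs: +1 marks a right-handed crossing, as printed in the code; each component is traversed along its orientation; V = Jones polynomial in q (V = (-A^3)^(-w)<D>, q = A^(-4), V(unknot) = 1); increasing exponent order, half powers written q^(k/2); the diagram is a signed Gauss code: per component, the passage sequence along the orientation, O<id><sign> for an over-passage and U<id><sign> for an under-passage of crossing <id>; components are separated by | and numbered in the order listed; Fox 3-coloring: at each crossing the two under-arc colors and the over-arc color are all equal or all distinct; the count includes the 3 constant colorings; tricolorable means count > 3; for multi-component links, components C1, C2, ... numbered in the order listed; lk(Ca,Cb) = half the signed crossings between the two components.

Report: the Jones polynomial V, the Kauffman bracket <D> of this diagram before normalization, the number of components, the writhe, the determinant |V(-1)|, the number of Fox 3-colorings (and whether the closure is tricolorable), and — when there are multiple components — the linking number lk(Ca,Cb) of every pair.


V(q) = 1
bracket: A^6, w = +2
1 component, writhe +2, over 6 crossings
det 1, colorings 3 of 3^6 — not tricolorable
observation: det 1 = |V(-1)|; not divisible by 3, so not tricolorable


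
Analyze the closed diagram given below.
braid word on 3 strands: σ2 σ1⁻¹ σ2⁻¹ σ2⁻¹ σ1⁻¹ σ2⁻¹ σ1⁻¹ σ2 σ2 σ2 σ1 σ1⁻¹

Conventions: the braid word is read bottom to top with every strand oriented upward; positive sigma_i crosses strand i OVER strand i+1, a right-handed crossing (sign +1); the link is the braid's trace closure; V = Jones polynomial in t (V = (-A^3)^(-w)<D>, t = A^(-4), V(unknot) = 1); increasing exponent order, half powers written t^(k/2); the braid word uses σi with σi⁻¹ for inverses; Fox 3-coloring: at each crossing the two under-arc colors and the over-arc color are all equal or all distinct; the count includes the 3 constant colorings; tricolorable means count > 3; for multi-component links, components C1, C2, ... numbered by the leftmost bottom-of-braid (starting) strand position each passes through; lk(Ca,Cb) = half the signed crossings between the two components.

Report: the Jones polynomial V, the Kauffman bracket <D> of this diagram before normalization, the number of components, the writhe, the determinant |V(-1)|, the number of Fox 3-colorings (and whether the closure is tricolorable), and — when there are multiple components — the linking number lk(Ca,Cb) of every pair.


V(t) = -t^-5 + t^-4 - t^-3 + 2t^-2 - t^-1 + 2 - t
bracket: -A^-10 + 2A^-6 - A^-2 + 2A^2 - A^6 + A^10 - A^14, w = -2
1 component, writhe -2, over 12 crossings
det 9, colorings 9 of 3^12 — tricolorable
observation: w = -2 shifts under R1 moves; the (-A^3)^(2) factor cancels that in V


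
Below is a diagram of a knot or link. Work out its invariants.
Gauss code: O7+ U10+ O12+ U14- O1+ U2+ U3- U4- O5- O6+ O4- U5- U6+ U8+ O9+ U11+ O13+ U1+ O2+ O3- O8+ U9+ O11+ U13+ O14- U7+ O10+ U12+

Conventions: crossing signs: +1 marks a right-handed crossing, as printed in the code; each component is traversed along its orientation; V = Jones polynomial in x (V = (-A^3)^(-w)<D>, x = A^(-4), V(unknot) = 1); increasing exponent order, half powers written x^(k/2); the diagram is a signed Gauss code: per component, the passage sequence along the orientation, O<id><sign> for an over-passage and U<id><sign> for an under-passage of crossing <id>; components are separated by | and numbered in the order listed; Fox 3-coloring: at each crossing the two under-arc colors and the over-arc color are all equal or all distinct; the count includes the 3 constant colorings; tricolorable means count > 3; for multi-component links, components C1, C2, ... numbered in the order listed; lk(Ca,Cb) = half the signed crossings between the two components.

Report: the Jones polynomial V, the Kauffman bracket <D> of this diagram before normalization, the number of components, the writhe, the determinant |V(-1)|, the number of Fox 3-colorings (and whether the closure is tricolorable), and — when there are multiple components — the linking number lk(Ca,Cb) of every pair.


Jones polynomial: V(x) = x^3 + 2x^5 - 2x^6 + 2x^7 - 3x^8 + 2x^9 - 2x^10 + x^11
<D> = A^-26 - 2A^-22 + 2A^-18 - 3A^-14 + 2A^-10 - 2A^-6 + 2A^-2 + A^6; writhe +6
components 1, writhe +6 (14 crossings)
3-colorings: 9 of 3^14, det 15 — tricolorable
note: the span of V is 8, forcing >= 8 crossings in any diagram


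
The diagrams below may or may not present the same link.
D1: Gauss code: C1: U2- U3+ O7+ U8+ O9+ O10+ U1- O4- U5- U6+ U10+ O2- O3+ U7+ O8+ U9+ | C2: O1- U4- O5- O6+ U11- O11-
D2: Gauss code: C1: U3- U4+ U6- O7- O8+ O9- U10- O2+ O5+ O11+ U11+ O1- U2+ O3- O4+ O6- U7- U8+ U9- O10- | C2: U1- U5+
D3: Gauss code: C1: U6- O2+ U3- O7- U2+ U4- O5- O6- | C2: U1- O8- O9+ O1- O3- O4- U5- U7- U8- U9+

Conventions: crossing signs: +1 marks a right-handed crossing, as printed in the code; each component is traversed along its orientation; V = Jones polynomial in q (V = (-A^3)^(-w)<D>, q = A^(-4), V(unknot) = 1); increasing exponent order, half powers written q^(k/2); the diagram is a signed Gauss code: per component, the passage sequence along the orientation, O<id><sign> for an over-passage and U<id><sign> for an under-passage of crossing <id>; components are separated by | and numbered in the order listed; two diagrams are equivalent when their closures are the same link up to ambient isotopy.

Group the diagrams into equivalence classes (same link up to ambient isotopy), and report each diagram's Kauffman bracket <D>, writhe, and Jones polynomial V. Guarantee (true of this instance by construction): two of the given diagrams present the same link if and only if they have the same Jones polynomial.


classes: {D1} | {D2} | {D3}
V(D1) = -q^(-3/2) - 2q^(1/2) + q^(3/2) - q^(5/2) + q^(7/2)  [11 crossings, <D> = -A^-11 + A^-7 - A^-3 + 2A + A^9, w = +1]
V(D2) = q^(-9/2) - q^(-5/2) - q^(-3/2) - q^(-1/2)  [11 crossings, <D> = A^-1 + A^3 + A^7 - A^15, w = -1]
D3 (bracket A^-13 - A^-9 + A^-5 + A^3; 9 crossings at w = -5): V = -q^(-9/2) - q^(-5/2) + q^(-3/2) - q^(-1/2)
note: 3 classes among 3 diagrams; unequal V(q) rules out equality


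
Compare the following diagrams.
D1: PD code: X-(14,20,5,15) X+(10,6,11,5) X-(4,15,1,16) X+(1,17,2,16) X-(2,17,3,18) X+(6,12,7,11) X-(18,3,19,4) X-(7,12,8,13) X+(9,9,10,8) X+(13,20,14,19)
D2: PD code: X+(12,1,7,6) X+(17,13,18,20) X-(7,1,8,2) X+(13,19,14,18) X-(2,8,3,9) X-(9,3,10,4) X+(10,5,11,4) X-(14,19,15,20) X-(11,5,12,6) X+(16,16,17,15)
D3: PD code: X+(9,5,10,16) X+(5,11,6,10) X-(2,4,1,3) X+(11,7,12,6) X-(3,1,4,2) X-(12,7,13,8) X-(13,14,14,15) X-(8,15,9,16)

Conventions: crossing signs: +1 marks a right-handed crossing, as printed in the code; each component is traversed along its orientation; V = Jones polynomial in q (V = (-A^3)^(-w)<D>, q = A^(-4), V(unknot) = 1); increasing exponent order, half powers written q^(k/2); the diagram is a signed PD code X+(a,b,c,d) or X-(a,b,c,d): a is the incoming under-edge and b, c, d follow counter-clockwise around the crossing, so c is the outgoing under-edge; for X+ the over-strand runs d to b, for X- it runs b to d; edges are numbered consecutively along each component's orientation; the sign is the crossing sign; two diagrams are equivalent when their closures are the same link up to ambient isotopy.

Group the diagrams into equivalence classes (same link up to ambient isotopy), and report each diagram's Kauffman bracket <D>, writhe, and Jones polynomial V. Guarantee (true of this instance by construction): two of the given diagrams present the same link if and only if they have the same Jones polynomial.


equivalence classes: {D1, D2, D3}
D1 (bracket 1 + A^4 + A^8 + A^12; 10 crossings at w = 0): V = q^-3 + q^-2 + q^-1 + 1
D2 (bracket 1 + A^4 + A^8 + A^12; 10 crossings at w = 0): V = q^-3 + q^-2 + q^-1 + 1
D3 (bracket A^-6 + A^-2 + A^2 + A^6; 8 crossings at w = -2): V = q^-3 + q^-2 + q^-1 + 1
key observation: all 3 diagrams share one V(q), hence one class


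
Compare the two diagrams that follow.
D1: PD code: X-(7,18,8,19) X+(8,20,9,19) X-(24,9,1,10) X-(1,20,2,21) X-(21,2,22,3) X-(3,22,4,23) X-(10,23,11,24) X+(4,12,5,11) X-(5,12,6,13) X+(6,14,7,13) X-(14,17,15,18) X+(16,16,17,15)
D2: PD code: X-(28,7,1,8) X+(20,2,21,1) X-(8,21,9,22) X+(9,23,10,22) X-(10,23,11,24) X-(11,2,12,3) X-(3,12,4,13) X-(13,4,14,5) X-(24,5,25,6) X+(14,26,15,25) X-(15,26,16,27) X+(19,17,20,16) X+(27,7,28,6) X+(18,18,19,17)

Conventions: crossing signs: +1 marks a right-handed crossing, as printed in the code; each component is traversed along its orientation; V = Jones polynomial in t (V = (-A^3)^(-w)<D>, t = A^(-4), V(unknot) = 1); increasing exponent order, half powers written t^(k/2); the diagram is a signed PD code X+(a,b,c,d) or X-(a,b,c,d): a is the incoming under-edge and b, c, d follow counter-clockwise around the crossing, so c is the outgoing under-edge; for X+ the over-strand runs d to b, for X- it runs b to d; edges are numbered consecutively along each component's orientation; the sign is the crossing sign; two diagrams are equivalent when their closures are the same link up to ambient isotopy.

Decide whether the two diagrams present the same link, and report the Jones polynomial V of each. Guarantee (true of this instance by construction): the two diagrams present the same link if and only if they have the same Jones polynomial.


equivalent: yes
V(D1) = -t^-6 + t^-5 - t^-4 + 2t^-3 - t^-2 + t^-1  (w -4, c 12, <D> = A^-8 - A^-4 + 2 - A^4 + A^8 - A^12)
V(D2) = -t^-6 + t^-5 - t^-4 + 2t^-3 - t^-2 + t^-1  (w -2, c 14, <D> = A^-2 - A^2 + 2A^6 - A^10 + A^14 - A^18)
why: Reidemeister moves carry D1 (12 crossings) to D2 (14)


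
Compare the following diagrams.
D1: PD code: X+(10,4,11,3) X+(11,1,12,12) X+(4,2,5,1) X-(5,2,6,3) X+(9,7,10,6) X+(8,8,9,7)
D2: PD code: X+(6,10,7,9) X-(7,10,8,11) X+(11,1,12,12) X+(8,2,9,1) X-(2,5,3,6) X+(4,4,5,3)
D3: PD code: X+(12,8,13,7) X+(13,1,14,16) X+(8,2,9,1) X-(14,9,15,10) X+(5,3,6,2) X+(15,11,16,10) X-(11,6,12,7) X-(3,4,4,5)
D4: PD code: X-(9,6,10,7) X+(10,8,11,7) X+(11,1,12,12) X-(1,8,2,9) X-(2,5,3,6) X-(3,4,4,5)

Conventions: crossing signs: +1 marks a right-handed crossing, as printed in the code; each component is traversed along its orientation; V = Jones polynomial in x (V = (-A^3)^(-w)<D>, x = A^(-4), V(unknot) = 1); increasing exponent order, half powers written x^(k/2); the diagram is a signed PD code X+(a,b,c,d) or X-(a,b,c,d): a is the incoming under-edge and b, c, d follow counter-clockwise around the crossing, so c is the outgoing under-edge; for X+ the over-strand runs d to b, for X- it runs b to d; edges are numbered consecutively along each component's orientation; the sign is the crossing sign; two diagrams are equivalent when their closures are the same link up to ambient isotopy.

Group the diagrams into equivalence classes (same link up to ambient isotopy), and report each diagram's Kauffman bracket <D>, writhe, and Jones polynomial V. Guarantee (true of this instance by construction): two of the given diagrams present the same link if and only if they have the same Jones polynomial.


grouping into links: {D1, D2, D3, D4}
V(D1) = 1  (w +4, c 6, <D> = A^12)
V(D2) = 1  [6 crossings, <D> = A^6, w = +2]
V(D3) = 1  [8 crossings, <D> = A^6, w = +2]
V(D4) = 1  [6 crossings, <D> = A^-6, w = -2]
why: one V(x) for all 4 diagrams — one class (guaranteed)


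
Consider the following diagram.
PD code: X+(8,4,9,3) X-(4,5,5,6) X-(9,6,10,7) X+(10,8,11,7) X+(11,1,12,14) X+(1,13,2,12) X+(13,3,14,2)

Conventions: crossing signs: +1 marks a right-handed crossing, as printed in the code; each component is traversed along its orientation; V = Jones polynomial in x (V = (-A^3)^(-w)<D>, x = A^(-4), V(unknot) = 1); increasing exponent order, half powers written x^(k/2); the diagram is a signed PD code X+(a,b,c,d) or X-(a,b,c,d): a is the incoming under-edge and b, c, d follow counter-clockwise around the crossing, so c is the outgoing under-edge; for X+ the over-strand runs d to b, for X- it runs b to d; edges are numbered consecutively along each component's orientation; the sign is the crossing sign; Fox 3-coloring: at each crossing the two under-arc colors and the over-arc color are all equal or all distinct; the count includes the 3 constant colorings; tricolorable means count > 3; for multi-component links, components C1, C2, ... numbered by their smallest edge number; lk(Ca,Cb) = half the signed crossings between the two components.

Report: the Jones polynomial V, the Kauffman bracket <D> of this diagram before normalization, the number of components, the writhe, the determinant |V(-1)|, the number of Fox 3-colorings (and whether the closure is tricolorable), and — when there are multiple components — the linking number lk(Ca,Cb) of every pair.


Jones polynomial: V(x) = x + x^3 - x^4
<D> = A^-7 - A^-3 - A^5; writhe +3
components 1, writhe +3 (7 crossings)
3-colorings: 9 of 3^7, det 3 — tricolorable
note: w = +3 shifts under R1 moves; the (-A^3)^(-3) factor cancels that in V


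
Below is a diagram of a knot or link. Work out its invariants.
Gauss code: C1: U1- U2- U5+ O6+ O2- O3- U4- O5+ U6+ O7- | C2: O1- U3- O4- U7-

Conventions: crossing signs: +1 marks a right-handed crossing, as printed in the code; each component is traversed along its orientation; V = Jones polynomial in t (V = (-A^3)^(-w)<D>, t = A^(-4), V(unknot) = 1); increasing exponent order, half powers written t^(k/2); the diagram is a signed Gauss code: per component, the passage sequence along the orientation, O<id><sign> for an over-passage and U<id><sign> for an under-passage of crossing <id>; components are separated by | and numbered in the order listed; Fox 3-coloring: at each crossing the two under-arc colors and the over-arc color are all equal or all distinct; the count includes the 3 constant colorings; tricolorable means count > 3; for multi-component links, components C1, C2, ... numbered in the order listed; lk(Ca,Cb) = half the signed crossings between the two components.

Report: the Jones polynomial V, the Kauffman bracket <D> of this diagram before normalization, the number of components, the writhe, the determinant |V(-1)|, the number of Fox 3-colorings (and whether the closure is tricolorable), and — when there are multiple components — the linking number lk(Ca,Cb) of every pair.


V = -t^(-9/2) - t^(-5/2) + t^(-3/2) - t^(-1/2)
<D> = A^-7 - A^-3 + A + A^9 (w = -3)
2 components over 7 crossings, w = -3
lk(C1,C2): -2
3 Fox colorings among 3^7, |V(-1)| = 4: not tricolorable
why: span 4 respects span(V) <= c + mu - 1 = 8 for this 2-component diagram


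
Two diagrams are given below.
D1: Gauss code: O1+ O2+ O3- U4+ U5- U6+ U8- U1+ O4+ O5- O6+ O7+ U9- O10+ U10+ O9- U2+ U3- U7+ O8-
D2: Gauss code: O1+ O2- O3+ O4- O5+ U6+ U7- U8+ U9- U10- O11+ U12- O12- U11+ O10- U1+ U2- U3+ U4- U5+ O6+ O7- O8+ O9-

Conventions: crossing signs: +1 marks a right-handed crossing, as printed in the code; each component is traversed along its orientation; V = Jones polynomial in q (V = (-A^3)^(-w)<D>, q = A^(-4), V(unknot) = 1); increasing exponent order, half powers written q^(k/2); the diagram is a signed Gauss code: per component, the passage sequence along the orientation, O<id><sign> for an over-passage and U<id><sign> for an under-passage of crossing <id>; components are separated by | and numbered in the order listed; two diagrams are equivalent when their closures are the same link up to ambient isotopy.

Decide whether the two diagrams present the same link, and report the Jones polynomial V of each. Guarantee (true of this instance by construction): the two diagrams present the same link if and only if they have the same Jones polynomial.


equivalent: yes
D1 (bracket A^6; 10 crossings at w = +2): V = 1
D2 (bracket 1; 12 crossings at w = 0): V = 1
key observation: from 10 to 12 crossings by R-moves: one link, two diagrams


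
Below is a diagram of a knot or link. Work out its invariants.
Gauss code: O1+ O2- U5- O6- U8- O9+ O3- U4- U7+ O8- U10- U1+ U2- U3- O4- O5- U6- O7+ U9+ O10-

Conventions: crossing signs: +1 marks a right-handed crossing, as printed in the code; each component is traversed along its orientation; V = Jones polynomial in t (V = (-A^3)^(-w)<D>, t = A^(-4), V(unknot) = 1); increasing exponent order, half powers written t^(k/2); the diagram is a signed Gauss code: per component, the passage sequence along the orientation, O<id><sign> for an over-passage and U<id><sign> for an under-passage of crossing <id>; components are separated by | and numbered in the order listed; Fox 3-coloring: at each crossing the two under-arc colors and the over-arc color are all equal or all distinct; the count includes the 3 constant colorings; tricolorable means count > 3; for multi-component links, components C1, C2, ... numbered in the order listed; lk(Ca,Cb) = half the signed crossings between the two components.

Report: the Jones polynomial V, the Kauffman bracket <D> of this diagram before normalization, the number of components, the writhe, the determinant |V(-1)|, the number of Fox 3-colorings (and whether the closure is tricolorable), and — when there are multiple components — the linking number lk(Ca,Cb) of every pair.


V(t) = t^-7 - 2t^-6 + 2t^-5 - 3t^-4 + 3t^-3 - 2t^-2 + 2t^-1
bracket: 2A^-8 - 2A^-4 + 3 - 3A^4 + 2A^8 - 2A^12 + A^16, w = -4
1 component, writhe -4, over 10 crossings
det 15, colorings 9 of 3^10 — tricolorable
observation: det 15 = |V(-1)|; divisible by 3, so tricolorable


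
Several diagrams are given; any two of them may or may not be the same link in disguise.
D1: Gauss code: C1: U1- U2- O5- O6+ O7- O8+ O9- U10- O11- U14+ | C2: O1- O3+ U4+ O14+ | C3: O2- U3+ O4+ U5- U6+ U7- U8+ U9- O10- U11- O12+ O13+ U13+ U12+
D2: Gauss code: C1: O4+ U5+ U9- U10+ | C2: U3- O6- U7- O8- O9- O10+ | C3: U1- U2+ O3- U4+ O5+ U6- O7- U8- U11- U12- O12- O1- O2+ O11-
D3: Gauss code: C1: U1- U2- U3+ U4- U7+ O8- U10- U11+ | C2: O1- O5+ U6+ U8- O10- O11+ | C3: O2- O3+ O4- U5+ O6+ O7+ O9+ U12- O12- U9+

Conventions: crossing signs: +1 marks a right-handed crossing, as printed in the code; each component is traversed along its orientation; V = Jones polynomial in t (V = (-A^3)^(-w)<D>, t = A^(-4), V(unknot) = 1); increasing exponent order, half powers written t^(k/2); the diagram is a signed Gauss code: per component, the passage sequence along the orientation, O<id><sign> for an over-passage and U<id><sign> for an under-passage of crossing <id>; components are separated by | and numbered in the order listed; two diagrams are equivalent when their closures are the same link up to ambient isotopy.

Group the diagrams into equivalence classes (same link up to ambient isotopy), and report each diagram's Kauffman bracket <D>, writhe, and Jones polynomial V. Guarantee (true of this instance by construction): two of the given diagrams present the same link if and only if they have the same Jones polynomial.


equivalence classes: {D1, D2} | {D3}
D1 (bracket A^-4 + 2A^4 - A^8 + 2A^12 - A^16 + A^20; 14 crossings at w = 0): V = t^-5 - t^-4 + 2t^-3 - t^-2 + 2t^-1 + t
V(D2) = t^-5 - t^-4 + 2t^-3 - t^-2 + 2t^-1 + t  (w -4, c 12, <D> = A^-16 + 2A^-8 - A^-4 + 2 - A^4 + A^8)
V(D3) = t^-2 + 2 + t^2  [12 crossings, <D> = A^-8 + 2 + A^8, w = 0]
key observation: 2 values of V(t) split the 3 diagrams


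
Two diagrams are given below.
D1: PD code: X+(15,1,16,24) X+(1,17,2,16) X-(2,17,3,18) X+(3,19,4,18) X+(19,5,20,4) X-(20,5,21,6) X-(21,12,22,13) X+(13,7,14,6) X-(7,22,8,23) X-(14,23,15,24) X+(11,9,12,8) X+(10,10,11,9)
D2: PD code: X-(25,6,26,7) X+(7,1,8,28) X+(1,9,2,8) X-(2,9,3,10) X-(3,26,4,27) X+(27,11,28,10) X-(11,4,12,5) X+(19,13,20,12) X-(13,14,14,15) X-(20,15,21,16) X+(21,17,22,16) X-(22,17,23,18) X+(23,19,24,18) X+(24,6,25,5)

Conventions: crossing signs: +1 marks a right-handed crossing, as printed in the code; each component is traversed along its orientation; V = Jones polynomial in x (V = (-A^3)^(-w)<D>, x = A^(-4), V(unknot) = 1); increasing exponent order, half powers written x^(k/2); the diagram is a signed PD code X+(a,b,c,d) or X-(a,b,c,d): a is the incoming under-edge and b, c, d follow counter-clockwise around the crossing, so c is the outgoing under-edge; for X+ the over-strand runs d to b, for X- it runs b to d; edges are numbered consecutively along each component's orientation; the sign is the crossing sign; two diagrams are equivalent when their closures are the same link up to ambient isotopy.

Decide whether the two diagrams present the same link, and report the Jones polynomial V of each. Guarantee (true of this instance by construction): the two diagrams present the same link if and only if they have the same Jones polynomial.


equivalent: yes
D1 (bracket A^-2 - A^2 + A^6 - A^10 + A^14; 12 crossings at w = +2): V = x^-2 - x^-1 + 1 - x + x^2
V(D2) = x^-2 - x^-1 + 1 - x + x^2  (w 0, c 14, <D> = A^-8 - A^-4 + 1 - A^4 + A^8)
key observation: all 2 diagrams share one V(x), hence one class


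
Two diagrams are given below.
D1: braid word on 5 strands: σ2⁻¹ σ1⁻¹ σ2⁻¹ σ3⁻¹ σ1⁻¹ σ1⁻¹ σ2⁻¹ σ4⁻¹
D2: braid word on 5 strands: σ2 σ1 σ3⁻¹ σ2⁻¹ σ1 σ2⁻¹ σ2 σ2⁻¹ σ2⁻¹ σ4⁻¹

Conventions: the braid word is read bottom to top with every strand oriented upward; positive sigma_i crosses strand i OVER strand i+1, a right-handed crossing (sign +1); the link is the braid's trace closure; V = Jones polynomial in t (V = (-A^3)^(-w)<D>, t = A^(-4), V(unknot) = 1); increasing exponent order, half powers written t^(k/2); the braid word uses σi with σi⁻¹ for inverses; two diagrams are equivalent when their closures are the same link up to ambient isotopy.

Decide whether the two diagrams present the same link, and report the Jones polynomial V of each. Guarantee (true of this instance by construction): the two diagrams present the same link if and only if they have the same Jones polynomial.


equivalent: no
D1 (bracket A^-16 + A^-8 - A^-4 + 1 - A^4; 8 crossings at w = -8): V = -t^-7 + t^-6 - t^-5 + t^-4 + t^-2
V(D2) = t^-2 - t^-1 + 1 - t + t^2  [10 crossings, <D> = A^-14 - A^-10 + A^-6 - A^-2 + A^2, w = -2]
observation: 2 values of V(t) split the 2 diagrams


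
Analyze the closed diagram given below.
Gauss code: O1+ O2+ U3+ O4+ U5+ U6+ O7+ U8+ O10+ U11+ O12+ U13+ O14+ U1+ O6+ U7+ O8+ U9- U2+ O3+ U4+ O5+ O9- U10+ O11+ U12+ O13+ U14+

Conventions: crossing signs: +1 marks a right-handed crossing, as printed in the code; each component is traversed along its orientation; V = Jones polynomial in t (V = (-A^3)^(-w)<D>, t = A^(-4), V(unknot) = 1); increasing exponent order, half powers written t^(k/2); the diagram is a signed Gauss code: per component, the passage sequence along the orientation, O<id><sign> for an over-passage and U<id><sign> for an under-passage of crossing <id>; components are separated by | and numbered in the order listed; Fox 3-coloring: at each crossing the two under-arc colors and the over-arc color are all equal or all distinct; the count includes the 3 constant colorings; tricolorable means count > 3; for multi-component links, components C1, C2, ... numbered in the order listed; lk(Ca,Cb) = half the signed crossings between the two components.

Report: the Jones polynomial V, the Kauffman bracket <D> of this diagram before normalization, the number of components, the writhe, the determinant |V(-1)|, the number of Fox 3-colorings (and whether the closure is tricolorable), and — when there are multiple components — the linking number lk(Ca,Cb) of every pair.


Jones polynomial: V(t) = t^5 - t^6 + 4t^7 - 6t^8 + 8t^9 - 11t^10 + 13t^11 - 13t^12 + 13t^13 - 11t^14 + 8t^15 - 6t^16 + 3t^17 - t^18
<D> = -A^-36 + 3A^-32 - 6A^-28 + 8A^-24 - 11A^-20 + 13A^-16 - 13A^-12 + 13A^-8 - 11A^-4 + 8 - 6A^4 + 4A^8 - A^12 + A^16; writhe +12
components 1, writhe +12 (14 crossings)
3-colorings: 27 of 3^14, det 99 — tricolorable
note: V spans 13 powers of t: at least 13 crossings in any diagram


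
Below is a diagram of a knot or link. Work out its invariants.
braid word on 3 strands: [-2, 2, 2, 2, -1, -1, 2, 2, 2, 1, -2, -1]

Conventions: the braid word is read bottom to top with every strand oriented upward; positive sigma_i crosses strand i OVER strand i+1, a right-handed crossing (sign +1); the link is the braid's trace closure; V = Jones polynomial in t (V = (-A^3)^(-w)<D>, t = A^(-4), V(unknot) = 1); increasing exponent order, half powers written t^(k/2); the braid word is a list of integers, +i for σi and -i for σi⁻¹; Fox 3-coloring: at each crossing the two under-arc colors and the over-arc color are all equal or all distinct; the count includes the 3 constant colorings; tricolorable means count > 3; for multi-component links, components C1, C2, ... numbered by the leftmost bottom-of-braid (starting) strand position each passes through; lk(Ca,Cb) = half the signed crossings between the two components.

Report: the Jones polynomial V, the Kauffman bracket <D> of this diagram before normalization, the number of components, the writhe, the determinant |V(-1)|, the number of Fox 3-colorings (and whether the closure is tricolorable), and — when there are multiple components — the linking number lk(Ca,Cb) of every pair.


Jones polynomial: V(t) = -t^-2 + 2t^-1 - 3 + 5t - 4t^2 + 5t^3 - 4t^4 + 2t^5 - t^6
<D> = -A^-18 + 2A^-14 - 4A^-10 + 5A^-6 - 4A^-2 + 5A^2 - 3A^6 + 2A^10 - A^14; writhe +2
components 1, writhe +2 (12 crossings)
3-colorings: 9 of 3^12, det 27 — tricolorable
note: w = +2 (over 12 crossings) is diagram-only; (-A^3)^(-2) removes it from V


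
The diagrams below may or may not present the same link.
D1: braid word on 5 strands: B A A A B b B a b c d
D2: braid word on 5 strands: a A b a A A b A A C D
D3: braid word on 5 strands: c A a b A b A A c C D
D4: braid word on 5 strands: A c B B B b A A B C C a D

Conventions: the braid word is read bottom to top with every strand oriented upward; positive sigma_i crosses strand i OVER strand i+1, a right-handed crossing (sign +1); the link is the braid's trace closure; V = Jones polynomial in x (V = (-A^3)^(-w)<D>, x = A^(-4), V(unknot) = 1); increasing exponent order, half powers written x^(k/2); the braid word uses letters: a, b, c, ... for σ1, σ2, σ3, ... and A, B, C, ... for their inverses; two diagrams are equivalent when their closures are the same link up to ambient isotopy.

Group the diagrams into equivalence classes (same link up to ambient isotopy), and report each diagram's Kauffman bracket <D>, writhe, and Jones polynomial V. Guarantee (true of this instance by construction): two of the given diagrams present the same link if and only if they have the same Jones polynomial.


equivalence classes: {D1} | {D2, D3} | {D4}
D1 (bracket A^-1 + A^7; 11 crossings at w = -1): V = -x^(-5/2) - x^(-1/2)
V(D2) = x^(-7/2) - 2x^(-5/2) + x^(-3/2) - 2x^(-1/2) + x^(1/2) - x^(3/2)  [11 crossings, <D> = A^-15 - A^-11 + 2A^-7 - A^-3 + 2A - A^5, w = -3]
D3 (bracket A^-9 - A^-5 + 2A^-1 - A^3 + 2A^7 - A^11; 11 crossings at w = -1): V = x^(-7/2) - 2x^(-5/2) + x^(-3/2) - 2x^(-1/2) + x^(1/2) - x^(3/2)
V(D4) = x^(-13/2) - x^(-11/2) + x^(-9/2) - 2x^(-7/2) - x^(-3/2)  [13 crossings, <D> = A^-15 + 2A^-7 - A^-3 + A - A^5, w = -7]
key observation: V(x) takes 3 values over 4 diagrams, fixing the grouping


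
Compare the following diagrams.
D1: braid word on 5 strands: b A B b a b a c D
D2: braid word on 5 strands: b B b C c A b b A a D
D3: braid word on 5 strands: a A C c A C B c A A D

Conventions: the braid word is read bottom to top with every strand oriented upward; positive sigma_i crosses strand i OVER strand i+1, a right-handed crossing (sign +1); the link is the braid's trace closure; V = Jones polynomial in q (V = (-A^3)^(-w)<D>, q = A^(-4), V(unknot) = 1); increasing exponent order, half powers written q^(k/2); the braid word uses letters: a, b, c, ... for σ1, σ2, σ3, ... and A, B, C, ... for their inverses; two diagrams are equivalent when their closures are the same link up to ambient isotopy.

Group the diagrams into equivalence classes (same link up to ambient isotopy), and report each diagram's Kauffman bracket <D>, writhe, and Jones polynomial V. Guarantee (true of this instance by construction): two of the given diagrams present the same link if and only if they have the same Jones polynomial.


grouping into links: {D1} | {D2} | {D3}
V(D1) = -q^(1/2) - q^(5/2)  (w +3, c 9, <D> = A^-1 + A^7)
V(D2) = -q^(1/2) - q^(3/2) - q^(5/2) + q^(9/2)  (w +1, c 11, <D> = -A^-15 + A^-7 + A^-3 + A)
V(D3) = q^(-9/2) - q^(-5/2) - q^(-3/2) - q^(-1/2)  (w -5, c 11, <D> = A^-13 + A^-9 + A^-5 - A^3)
key observation: V(q) takes 3 values over 3 diagrams, fixing the grouping
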